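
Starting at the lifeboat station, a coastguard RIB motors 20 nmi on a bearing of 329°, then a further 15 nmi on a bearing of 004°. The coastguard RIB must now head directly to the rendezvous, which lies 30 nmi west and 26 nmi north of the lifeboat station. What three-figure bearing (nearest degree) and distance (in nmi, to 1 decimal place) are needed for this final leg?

Leg 1 (329°, 20 nmi): east 20 sin 329° = -10.30, north 20 cos 329° = 17.14
Leg 2 (004°, 15 nmi): east 15 sin 4° = 1.05, north 15 cos 4° = 14.96
Current position: (-9.25, 32.11). Target: (-30, 26). Remaining: Δeast = -20.75, Δnorth = -6.11.
Bearing = atan2(-20.75, -6.11) mod 360° = 253.60°; distance = √((-20.75)² + (-6.11)²) = 21.626 nmi.

254°, 21.6 nmi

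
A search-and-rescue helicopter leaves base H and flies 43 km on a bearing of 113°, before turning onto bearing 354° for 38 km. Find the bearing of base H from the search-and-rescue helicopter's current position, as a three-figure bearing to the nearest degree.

239°

Leg 1 (113°, 43 km): east 43 sin 113° = 39.58, north 43 cos 113° = -16.80
Leg 2 (354°, 38 km): east 38 sin 354° = -3.97, north 38 cos 354° = 37.79
Net displacement: 35.61 east, 20.99 north. Direction back to start is (-35.61, -20.99): bearing = atan2(-35.61, -20.99) mod 360° = 239.48° ≈ 239°.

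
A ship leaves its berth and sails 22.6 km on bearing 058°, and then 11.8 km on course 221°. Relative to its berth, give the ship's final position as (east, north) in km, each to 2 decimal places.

(11.42, 3.07)

Leg 1 (058°, 22.6 km): east 22.6 sin 58° = 19.17, north 22.6 cos 58° = 11.98
Leg 2 (221°, 11.8 km): east 11.8 sin 221° = -7.74, north 11.8 cos 221° = -8.91
Summing: 11.42 km east, 3.07 km north → (11.42, 3.07).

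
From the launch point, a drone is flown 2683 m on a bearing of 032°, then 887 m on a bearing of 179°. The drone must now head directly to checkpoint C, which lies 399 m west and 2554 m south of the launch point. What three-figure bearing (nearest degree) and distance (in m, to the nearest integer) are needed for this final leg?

205°, 4349 m

Leg 1 (032°, 2683 m): east 2683 sin 32° = 1421.77, north 2683 cos 32° = 2275.31
Leg 2 (179°, 887 m): east 887 sin 179° = 15.48, north 887 cos 179° = -886.86
Current position: (1437.25, 1388.45). Target: (-399, -2554). Remaining: Δeast = -1836.25, Δnorth = -3942.45.
Bearing = atan2(-1836.25, -3942.45) mod 360° = 204.97°; distance = √((-1836.25)² + (-3942.45)²) = 4349.106 m.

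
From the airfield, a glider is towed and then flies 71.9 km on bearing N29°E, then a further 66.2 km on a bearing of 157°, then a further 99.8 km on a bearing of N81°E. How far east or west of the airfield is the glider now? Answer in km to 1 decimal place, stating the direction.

Leg 1 (N29°E, 71.9 km): east 71.9 sin 29° = 34.86, north 71.9 cos 29° = 62.89
Leg 2 (157°, 66.2 km): east 66.2 sin 157° = 25.87, north 66.2 cos 157° = -60.94
Leg 3 (N81°E, 99.8 km): east 99.8 sin 81° = 98.57, north 99.8 cos 81° = 15.61
Net east component: 159.30 km.

159.3 km east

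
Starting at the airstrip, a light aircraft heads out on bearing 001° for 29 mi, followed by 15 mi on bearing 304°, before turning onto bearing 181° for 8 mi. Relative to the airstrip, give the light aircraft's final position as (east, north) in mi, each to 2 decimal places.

(-12.07, 29.38)

Leg 1 (001°, 29 mi): east 29 sin 1° = 0.51, north 29 cos 1° = 29.00
Leg 2 (304°, 15 mi): east 15 sin 304° = -12.44, north 15 cos 304° = 8.39
Leg 3 (181°, 8 mi): east 8 sin 181° = -0.14, north 8 cos 181° = -8.00
Summing: -12.07 mi east, 29.38 mi north → (-12.07, 29.38).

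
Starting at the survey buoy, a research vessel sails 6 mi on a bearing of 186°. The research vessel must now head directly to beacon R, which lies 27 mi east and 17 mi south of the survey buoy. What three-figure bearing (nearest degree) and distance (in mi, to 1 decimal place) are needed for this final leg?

Leg 1 (186°, 6 mi): east 6 sin 186° = -0.63, north 6 cos 186° = -5.97
Current position: (-0.63, -5.97). Target: (27, -17). Remaining: Δeast = 27.63, Δnorth = -11.03.
Bearing = atan2(27.63, -11.03) mod 360° = 111.77°; distance = √((27.63)² + (-11.03)²) = 29.749 mi.

112°, 29.7 mi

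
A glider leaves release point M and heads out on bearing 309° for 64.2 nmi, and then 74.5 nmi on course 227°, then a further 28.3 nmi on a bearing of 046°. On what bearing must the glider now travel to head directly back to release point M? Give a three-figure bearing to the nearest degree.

Leg 1 (309°, 64.2 nmi): east 64.2 sin 309° = -49.89, north 64.2 cos 309° = 40.40
Leg 2 (227°, 74.5 nmi): east 74.5 sin 227° = -54.49, north 74.5 cos 227° = -50.81
Leg 3 (046°, 28.3 nmi): east 28.3 sin 46° = 20.36, north 28.3 cos 46° = 19.66
Net displacement: -84.02 east, 9.25 north. Direction back to start is (84.02, -9.25): bearing = atan2(84.02, -9.25) mod 360° = 96.28° ≈ 096°.

096°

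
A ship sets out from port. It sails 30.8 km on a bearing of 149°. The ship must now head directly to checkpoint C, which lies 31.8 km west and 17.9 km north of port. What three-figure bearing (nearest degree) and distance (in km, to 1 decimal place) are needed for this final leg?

313°, 65.1 km

Leg 1 (149°, 30.8 km): east 30.8 sin 149° = 15.86, north 30.8 cos 149° = -26.40
Current position: (15.86, -26.40). Target: (-31.8, 17.9). Remaining: Δeast = -47.66, Δnorth = 44.30.
Bearing = atan2(-47.66, 44.30) mod 360° = 312.91°; distance = √((-47.66)² + (44.30)²) = 65.072 km.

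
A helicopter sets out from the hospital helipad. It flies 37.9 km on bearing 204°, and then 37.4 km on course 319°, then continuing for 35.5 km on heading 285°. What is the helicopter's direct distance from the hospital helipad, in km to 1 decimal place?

Leg 1 (204°, 37.9 km): east 37.9 sin 204° = -15.42, north 37.9 cos 204° = -34.62
Leg 2 (319°, 37.4 km): east 37.4 sin 319° = -24.54, north 37.4 cos 319° = 28.23
Leg 3 (285°, 35.5 km): east 35.5 sin 285° = -34.29, north 35.5 cos 285° = 9.19
Net: -74.24 east, 2.79 north. Distance = √((-74.24)² + (2.79)²) = 74.295 km.

74.3 km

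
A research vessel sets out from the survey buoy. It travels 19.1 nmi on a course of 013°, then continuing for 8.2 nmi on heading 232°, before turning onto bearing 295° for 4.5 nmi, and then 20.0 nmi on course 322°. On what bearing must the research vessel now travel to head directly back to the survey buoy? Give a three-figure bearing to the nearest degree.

149°

Leg 1 (013°, 19.1 nmi): east 19.1 sin 13° = 4.30, north 19.1 cos 13° = 18.61
Leg 2 (232°, 8.2 nmi): east 8.2 sin 232° = -6.46, north 8.2 cos 232° = -5.05
Leg 3 (295°, 4.5 nmi): east 4.5 sin 295° = -4.08, north 4.5 cos 295° = 1.90
Leg 4 (322°, 20.0 nmi): east 20.0 sin 322° = -12.31, north 20.0 cos 322° = 15.76
Net displacement: -18.56 east, 31.22 north. Direction back to start is (18.56, -31.22): bearing = atan2(18.56, -31.22) mod 360° = 149.28° ≈ 149°.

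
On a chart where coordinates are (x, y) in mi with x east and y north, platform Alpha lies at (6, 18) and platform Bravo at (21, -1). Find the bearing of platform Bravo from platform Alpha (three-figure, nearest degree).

142°

Δeast = 21 − 6 = 15.00; Δnorth = -1 − 18 = -19.00.
Bearing = atan2(Δeast, Δnorth) mod 360° = 141.71° ≈ 142°.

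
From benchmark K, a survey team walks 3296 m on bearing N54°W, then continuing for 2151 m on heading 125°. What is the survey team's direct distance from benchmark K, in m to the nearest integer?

1146 m

Leg 1 (N54°W, 3296 m): east 3296 sin 306° = -2666.52, north 3296 cos 306° = 1937.34
Leg 2 (125°, 2151 m): east 2151 sin 125° = 1762.00, north 2151 cos 125° = -1233.76
Net: -904.52 east, 703.58 north. Distance = √((-904.52)² + (703.58)²) = 1145.943 m.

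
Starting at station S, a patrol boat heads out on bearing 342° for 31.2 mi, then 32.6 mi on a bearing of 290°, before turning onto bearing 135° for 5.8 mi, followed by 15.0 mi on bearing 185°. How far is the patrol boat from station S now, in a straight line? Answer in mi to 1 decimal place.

Leg 1 (342°, 31.2 mi): east 31.2 sin 342° = -9.64, north 31.2 cos 342° = 29.67
Leg 2 (290°, 32.6 mi): east 32.6 sin 290° = -30.63, north 32.6 cos 290° = 11.15
Leg 3 (135°, 5.8 mi): east 5.8 sin 135° = 4.10, north 5.8 cos 135° = -4.10
Leg 4 (185°, 15.0 mi): east 15.0 sin 185° = -1.31, north 15.0 cos 185° = -14.94
Net: -37.48 east, 21.78 north. Distance = √((-37.48)² + (21.78)²) = 43.349 mi.

43.3 mi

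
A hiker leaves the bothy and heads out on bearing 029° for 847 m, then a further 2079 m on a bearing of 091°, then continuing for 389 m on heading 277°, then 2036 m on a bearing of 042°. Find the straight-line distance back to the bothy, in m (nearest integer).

4140 m

Leg 1 (029°, 847 m): east 847 sin 29° = 410.63, north 847 cos 29° = 740.80
Leg 2 (091°, 2079 m): east 2079 sin 91° = 2078.68, north 2079 cos 91° = -36.28
Leg 3 (277°, 389 m): east 389 sin 277° = -386.10, north 389 cos 277° = 47.41
Leg 4 (042°, 2036 m): east 2036 sin 42° = 1362.35, north 2036 cos 42° = 1513.04
Net: 3465.57 east, 2264.97 north. Distance = √((3465.57)² + (2264.97)²) = 4140.077 m.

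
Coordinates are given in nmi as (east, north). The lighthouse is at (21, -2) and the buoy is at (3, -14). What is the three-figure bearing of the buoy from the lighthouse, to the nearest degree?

Δeast = 3 − 21 = -18.00; Δnorth = -14 − -2 = -12.00.
Bearing = atan2(Δeast, Δnorth) mod 360° = 236.31° ≈ 236°.

236°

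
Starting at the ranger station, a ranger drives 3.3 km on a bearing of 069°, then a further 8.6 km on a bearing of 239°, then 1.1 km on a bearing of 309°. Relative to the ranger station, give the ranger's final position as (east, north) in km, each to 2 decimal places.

Leg 1 (069°, 3.3 km): east 3.3 sin 69° = 3.08, north 3.3 cos 69° = 1.18
Leg 2 (239°, 8.6 km): east 8.6 sin 239° = -7.37, north 8.6 cos 239° = -4.43
Leg 3 (309°, 1.1 km): east 1.1 sin 309° = -0.85, north 1.1 cos 309° = 0.69
Summing: -5.15 km east, -2.55 km north → (-5.15, -2.55).

(-5.15, -2.55)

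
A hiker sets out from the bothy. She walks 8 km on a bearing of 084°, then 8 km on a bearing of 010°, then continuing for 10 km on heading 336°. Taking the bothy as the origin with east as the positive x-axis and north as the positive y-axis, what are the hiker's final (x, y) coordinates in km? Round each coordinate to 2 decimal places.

(5.28, 17.85)

Leg 1 (084°, 8 km): east 8 sin 84° = 7.96, north 8 cos 84° = 0.84
Leg 2 (010°, 8 km): east 8 sin 10° = 1.39, north 8 cos 10° = 7.88
Leg 3 (336°, 10 km): east 10 sin 336° = -4.07, north 10 cos 336° = 9.14
Summing: 5.28 km east, 17.85 km north → (5.28, 17.85).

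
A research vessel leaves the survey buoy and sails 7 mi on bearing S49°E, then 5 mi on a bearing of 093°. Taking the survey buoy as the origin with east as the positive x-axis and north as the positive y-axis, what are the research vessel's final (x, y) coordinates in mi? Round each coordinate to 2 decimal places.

Leg 1 (S49°E, 7 mi): east 7 sin 131° = 5.28, north 7 cos 131° = -4.59
Leg 2 (093°, 5 mi): east 5 sin 93° = 4.99, north 5 cos 93° = -0.26
Summing: 10.28 mi east, -4.85 mi north → (10.28, -4.85).

(10.28, -4.85)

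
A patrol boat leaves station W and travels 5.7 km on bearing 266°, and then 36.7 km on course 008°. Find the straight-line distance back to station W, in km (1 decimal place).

Leg 1 (266°, 5.7 km): east 5.7 sin 266° = -5.69, north 5.7 cos 266° = -0.40
Leg 2 (008°, 36.7 km): east 36.7 sin 8° = 5.11, north 36.7 cos 8° = 36.34
Net: -0.58 east, 35.95 north. Distance = √((-0.58)² + (35.95)²) = 35.950 km.

35.9 km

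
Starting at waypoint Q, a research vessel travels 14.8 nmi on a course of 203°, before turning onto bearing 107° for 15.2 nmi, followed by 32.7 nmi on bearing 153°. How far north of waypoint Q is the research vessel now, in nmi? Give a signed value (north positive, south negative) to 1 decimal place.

-47.2 nmi

Leg 1 (203°, 14.8 nmi): east 14.8 sin 203° = -5.78, north 14.8 cos 203° = -13.62
Leg 2 (107°, 15.2 nmi): east 15.2 sin 107° = 14.54, north 15.2 cos 107° = -4.44
Leg 3 (153°, 32.7 nmi): east 32.7 sin 153° = 14.85, north 32.7 cos 153° = -29.14
Net north component: -47.20 nmi.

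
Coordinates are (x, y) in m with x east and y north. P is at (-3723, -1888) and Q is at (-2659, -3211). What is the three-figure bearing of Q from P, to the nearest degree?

Δeast = -2659 − -3723 = 1064.00; Δnorth = -3211 − -1888 = -1323.00.
Bearing = atan2(Δeast, Δnorth) mod 360° = 141.19° ≈ 141°.

141°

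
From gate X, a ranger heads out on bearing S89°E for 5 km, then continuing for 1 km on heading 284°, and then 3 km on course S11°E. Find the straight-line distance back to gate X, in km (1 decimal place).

Leg 1 (S89°E, 5 km): east 5 sin 91° = 5.00, north 5 cos 91° = -0.09
Leg 2 (284°, 1 km): east 1 sin 284° = -0.97, north 1 cos 284° = 0.24
Leg 3 (S11°E, 3 km): east 3 sin 169° = 0.57, north 3 cos 169° = -2.94
Net: 4.60 east, -2.79 north. Distance = √((4.60)² + (-2.79)²) = 5.381 km.

5.4 km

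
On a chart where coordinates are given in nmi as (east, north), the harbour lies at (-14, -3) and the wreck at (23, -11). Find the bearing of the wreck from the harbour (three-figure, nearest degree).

Δeast = 23 − -14 = 37.00; Δnorth = -11 − -3 = -8.00.
Bearing = atan2(Δeast, Δnorth) mod 360° = 102.20° ≈ 102°.

102°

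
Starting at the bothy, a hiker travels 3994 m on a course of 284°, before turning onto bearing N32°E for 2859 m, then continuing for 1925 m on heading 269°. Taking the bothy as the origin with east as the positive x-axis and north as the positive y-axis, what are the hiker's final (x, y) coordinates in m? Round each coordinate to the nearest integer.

Leg 1 (284°, 3994 m): east 3994 sin 284° = -3875.36, north 3994 cos 284° = 966.24
Leg 2 (N32°E, 2859 m): east 2859 sin 32° = 1515.04, north 2859 cos 32° = 2424.57
Leg 3 (269°, 1925 m): east 1925 sin 269° = -1924.71, north 1925 cos 269° = -33.60
Summing: -4285.03 m east, 3357.21 m north → (-4285, 3357).

(-4285, 3357)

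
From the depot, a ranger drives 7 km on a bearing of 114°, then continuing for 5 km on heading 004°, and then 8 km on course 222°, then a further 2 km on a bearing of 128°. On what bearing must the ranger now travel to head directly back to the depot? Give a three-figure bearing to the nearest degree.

329°

Leg 1 (114°, 7 km): east 7 sin 114° = 6.39, north 7 cos 114° = -2.85
Leg 2 (004°, 5 km): east 5 sin 4° = 0.35, north 5 cos 4° = 4.99
Leg 3 (222°, 8 km): east 8 sin 222° = -5.35, north 8 cos 222° = -5.95
Leg 4 (128°, 2 km): east 2 sin 128° = 1.58, north 2 cos 128° = -1.23
Net displacement: 2.97 east, -5.04 north. Direction back to start is (-2.97, 5.04): bearing = atan2(-2.97, 5.04) mod 360° = 329.50° ≈ 329°.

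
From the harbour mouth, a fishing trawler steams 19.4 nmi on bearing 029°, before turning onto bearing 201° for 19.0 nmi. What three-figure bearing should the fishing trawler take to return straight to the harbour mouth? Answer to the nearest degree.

Leg 1 (029°, 19.4 nmi): east 19.4 sin 29° = 9.41, north 19.4 cos 29° = 16.97
Leg 2 (201°, 19.0 nmi): east 19.0 sin 201° = -6.81, north 19.0 cos 201° = -17.74
Net displacement: 2.60 east, -0.77 north. Direction back to start is (-2.60, 0.77): bearing = atan2(-2.60, 0.77) mod 360° = 286.53° ≈ 287°.

287°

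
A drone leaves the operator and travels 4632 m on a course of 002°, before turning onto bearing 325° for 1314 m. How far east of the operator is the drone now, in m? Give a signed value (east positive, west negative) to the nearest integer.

-592 m

Leg 1 (002°, 4632 m): east 4632 sin 2° = 161.65, north 4632 cos 2° = 4629.18
Leg 2 (325°, 1314 m): east 1314 sin 325° = -753.68, north 1314 cos 325° = 1076.37
Net east component: -592.02 m.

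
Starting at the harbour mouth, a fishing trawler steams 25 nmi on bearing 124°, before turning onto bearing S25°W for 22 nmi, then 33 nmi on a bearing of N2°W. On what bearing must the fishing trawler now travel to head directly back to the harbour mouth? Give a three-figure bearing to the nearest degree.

Leg 1 (124°, 25 nmi): east 25 sin 124° = 20.73, north 25 cos 124° = -13.98
Leg 2 (S25°W, 22 nmi): east 22 sin 205° = -9.30, north 22 cos 205° = -19.94
Leg 3 (N2°W, 33 nmi): east 33 sin 358° = -1.15, north 33 cos 358° = 32.98
Net displacement: 10.28 east, -0.94 north. Direction back to start is (-10.28, 0.94): bearing = atan2(-10.28, 0.94) mod 360° = 275.22° ≈ 275°.

275°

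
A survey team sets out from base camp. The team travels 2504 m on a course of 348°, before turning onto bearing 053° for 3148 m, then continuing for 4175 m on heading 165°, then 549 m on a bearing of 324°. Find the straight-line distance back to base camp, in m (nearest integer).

2853 m

Leg 1 (348°, 2504 m): east 2504 sin 348° = -520.61, north 2504 cos 348° = 2449.28
Leg 2 (053°, 3148 m): east 3148 sin 53° = 2514.10, north 3148 cos 53° = 1894.51
Leg 3 (165°, 4175 m): east 4175 sin 165° = 1080.57, north 4175 cos 165° = -4032.74
Leg 4 (324°, 549 m): east 549 sin 324° = -322.69, north 549 cos 324° = 444.15
Net: 2751.37 east, 755.21 north. Distance = √((2751.37)² + (755.21)²) = 2853.133 m.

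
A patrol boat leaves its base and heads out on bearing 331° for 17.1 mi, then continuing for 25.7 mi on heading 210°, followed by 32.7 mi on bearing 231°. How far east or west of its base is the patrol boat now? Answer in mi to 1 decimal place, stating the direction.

46.6 mi west

Leg 1 (331°, 17.1 mi): east 17.1 sin 331° = -8.29, north 17.1 cos 331° = 14.96
Leg 2 (210°, 25.7 mi): east 25.7 sin 210° = -12.85, north 25.7 cos 210° = -22.26
Leg 3 (231°, 32.7 mi): east 32.7 sin 231° = -25.41, north 32.7 cos 231° = -20.58
Net east component: -46.55 mi.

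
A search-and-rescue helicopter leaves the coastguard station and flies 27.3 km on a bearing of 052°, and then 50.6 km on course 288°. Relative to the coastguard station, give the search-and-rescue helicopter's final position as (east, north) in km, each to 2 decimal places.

Leg 1 (052°, 27.3 km): east 27.3 sin 52° = 21.51, north 27.3 cos 52° = 16.81
Leg 2 (288°, 50.6 km): east 50.6 sin 288° = -48.12, north 50.6 cos 288° = 15.64
Summing: -26.61 km east, 32.44 km north → (-26.61, 32.44).

(-26.61, 32.44)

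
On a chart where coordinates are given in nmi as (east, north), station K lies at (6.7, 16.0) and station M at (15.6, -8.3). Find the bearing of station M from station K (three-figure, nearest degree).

160°

Δeast = 15.6 − 6.7 = 8.90; Δnorth = -8.3 − 16.0 = -24.30.
Bearing = atan2(Δeast, Δnorth) mod 360° = 159.88° ≈ 160°.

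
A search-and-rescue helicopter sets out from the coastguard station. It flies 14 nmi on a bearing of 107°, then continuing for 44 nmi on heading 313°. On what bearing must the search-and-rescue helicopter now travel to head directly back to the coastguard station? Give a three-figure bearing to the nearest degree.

Leg 1 (107°, 14 nmi): east 14 sin 107° = 13.39, north 14 cos 107° = -4.09
Leg 2 (313°, 44 nmi): east 44 sin 313° = -32.18, north 44 cos 313° = 30.01
Net displacement: -18.79 east, 25.91 north. Direction back to start is (18.79, -25.91): bearing = atan2(18.79, -25.91) mod 360° = 144.05° ≈ 144°.

144°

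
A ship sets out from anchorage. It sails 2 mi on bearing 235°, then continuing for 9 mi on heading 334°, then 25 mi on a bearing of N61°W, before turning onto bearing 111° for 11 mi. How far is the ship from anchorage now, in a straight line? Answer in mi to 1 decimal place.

Leg 1 (235°, 2 mi): east 2 sin 235° = -1.64, north 2 cos 235° = -1.15
Leg 2 (334°, 9 mi): east 9 sin 334° = -3.95, north 9 cos 334° = 8.09
Leg 3 (N61°W, 25 mi): east 25 sin 299° = -21.87, north 25 cos 299° = 12.12
Leg 4 (111°, 11 mi): east 11 sin 111° = 10.27, north 11 cos 111° = -3.94
Net: -17.18 east, 15.12 north. Distance = √((-17.18)² + (15.12)²) = 22.886 mi.

22.9 mi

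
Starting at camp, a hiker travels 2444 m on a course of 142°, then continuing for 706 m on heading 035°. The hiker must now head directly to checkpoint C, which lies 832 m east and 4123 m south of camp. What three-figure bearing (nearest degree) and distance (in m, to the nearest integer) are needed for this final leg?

Leg 1 (142°, 2444 m): east 2444 sin 142° = 1504.68, north 2444 cos 142° = -1925.90
Leg 2 (035°, 706 m): east 706 sin 35° = 404.94, north 706 cos 35° = 578.32
Current position: (1909.62, -1347.58). Target: (832, -4123). Remaining: Δeast = -1077.62, Δnorth = -2775.42.
Bearing = atan2(-1077.62, -2775.42) mod 360° = 201.22°; distance = √((-1077.62)² + (-2775.42)²) = 2977.288 m.

201°, 2977 m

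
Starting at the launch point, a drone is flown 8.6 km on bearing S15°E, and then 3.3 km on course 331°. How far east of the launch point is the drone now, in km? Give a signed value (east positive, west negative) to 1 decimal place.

0.6 km

Leg 1 (S15°E, 8.6 km): east 8.6 sin 165° = 2.23, north 8.6 cos 165° = -8.31
Leg 2 (331°, 3.3 km): east 3.3 sin 331° = -1.60, north 3.3 cos 331° = 2.89
Net east component: 0.63 km.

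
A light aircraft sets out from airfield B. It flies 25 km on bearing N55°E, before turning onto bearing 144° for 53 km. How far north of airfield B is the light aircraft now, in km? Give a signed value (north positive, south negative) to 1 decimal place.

-28.5 km

Leg 1 (N55°E, 25 km): east 25 sin 55° = 20.48, north 25 cos 55° = 14.34
Leg 2 (144°, 53 km): east 53 sin 144° = 31.15, north 53 cos 144° = -42.88
Net north component: -28.54 km.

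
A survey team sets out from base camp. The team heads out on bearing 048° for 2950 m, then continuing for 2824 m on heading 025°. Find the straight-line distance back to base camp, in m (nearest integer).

5658 m

Leg 1 (048°, 2950 m): east 2950 sin 48° = 2192.28, north 2950 cos 48° = 1973.94
Leg 2 (025°, 2824 m): east 2824 sin 25° = 1193.47, north 2824 cos 25° = 2559.41
Net: 3385.75 east, 4533.35 north. Distance = √((3385.75)² + (4533.35)²) = 5658.141 m.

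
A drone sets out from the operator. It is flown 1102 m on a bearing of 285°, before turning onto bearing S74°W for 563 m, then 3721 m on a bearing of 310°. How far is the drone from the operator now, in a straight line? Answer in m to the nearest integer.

5120 m

Leg 1 (285°, 1102 m): east 1102 sin 285° = -1064.45, north 1102 cos 285° = 285.22
Leg 2 (S74°W, 563 m): east 563 sin 254° = -541.19, north 563 cos 254° = -155.18
Leg 3 (310°, 3721 m): east 3721 sin 310° = -2850.45, north 3721 cos 310° = 2391.81
Net: -4456.09 east, 2521.85 north. Distance = √((-4456.09)² + (2521.85)²) = 5120.202 m.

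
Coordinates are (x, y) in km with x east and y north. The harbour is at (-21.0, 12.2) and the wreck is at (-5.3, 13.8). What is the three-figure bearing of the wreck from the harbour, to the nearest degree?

084°

Δeast = -5.3 − -21.0 = 15.70; Δnorth = 13.8 − 12.2 = 1.60.
Bearing = atan2(Δeast, Δnorth) mod 360° = 84.18° ≈ 084°.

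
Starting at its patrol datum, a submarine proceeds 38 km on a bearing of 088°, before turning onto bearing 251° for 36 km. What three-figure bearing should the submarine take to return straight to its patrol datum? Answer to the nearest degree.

339°

Leg 1 (088°, 38 km): east 38 sin 88° = 37.98, north 38 cos 88° = 1.33
Leg 2 (251°, 36 km): east 36 sin 251° = -34.04, north 36 cos 251° = -11.72
Net displacement: 3.94 east, -10.39 north. Direction back to start is (-3.94, 10.39): bearing = atan2(-3.94, 10.39) mod 360° = 339.25° ≈ 339°.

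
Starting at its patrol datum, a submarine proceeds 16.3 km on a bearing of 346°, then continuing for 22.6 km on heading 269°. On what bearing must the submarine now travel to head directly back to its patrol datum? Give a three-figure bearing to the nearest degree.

120°

Leg 1 (346°, 16.3 km): east 16.3 sin 346° = -3.94, north 16.3 cos 346° = 15.82
Leg 2 (269°, 22.6 km): east 22.6 sin 269° = -22.60, north 22.6 cos 269° = -0.39
Net displacement: -26.54 east, 15.42 north. Direction back to start is (26.54, -15.42): bearing = atan2(26.54, -15.42) mod 360° = 120.16° ≈ 120°.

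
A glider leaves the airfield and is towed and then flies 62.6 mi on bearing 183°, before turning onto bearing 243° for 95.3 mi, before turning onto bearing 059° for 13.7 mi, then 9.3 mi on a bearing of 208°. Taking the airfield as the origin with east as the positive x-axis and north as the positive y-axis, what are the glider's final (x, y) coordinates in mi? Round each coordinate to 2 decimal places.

(-80.81, -106.93)

Leg 1 (183°, 62.6 mi): east 62.6 sin 183° = -3.28, north 62.6 cos 183° = -62.51
Leg 2 (243°, 95.3 mi): east 95.3 sin 243° = -84.91, north 95.3 cos 243° = -43.27
Leg 3 (059°, 13.7 mi): east 13.7 sin 59° = 11.74, north 13.7 cos 59° = 7.06
Leg 4 (208°, 9.3 mi): east 9.3 sin 208° = -4.37, north 9.3 cos 208° = -8.21
Summing: -80.81 mi east, -106.93 mi north → (-80.81, -106.93).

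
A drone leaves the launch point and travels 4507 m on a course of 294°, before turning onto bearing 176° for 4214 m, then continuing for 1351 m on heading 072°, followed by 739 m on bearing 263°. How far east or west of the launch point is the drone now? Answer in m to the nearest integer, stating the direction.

Leg 1 (294°, 4507 m): east 4507 sin 294° = -4117.35, north 4507 cos 294° = 1833.16
Leg 2 (176°, 4214 m): east 4214 sin 176° = 293.95, north 4214 cos 176° = -4203.73
Leg 3 (072°, 1351 m): east 1351 sin 72° = 1284.88, north 1351 cos 72° = 417.48
Leg 4 (263°, 739 m): east 739 sin 263° = -733.49, north 739 cos 263° = -90.06
Net east component: -3272.01 m.

3272 m west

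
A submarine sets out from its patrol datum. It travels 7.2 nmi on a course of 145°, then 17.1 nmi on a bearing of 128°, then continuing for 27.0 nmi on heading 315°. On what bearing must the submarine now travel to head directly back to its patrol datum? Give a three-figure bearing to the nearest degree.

151°

Leg 1 (145°, 7.2 nmi): east 7.2 sin 145° = 4.13, north 7.2 cos 145° = -5.90
Leg 2 (128°, 17.1 nmi): east 17.1 sin 128° = 13.47, north 17.1 cos 128° = -10.53
Leg 3 (315°, 27.0 nmi): east 27.0 sin 315° = -19.09, north 27.0 cos 315° = 19.09
Net displacement: -1.49 east, 2.67 north. Direction back to start is (1.49, -2.67): bearing = atan2(1.49, -2.67) mod 360° = 150.85° ≈ 151°.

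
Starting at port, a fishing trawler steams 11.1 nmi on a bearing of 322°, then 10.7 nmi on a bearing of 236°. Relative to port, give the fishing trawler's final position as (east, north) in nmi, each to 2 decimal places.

(-15.70, 2.76)

Leg 1 (322°, 11.1 nmi): east 11.1 sin 322° = -6.83, north 11.1 cos 322° = 8.75
Leg 2 (236°, 10.7 nmi): east 10.7 sin 236° = -8.87, north 10.7 cos 236° = -5.98
Summing: -15.70 nmi east, 2.76 nmi north → (-15.70, 2.76).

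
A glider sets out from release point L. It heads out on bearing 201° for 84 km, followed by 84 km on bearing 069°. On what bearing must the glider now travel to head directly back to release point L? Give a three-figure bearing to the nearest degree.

Leg 1 (201°, 84 km): east 84 sin 201° = -30.10, north 84 cos 201° = -78.42
Leg 2 (069°, 84 km): east 84 sin 69° = 78.42, north 84 cos 69° = 30.10
Net displacement: 48.32 east, -48.32 north. Direction back to start is (-48.32, 48.32): bearing = atan2(-48.32, 48.32) mod 360° = 315.00° ≈ 315°.

315°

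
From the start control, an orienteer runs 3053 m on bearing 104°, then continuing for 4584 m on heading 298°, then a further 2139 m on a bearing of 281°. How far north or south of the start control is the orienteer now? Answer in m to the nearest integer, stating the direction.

Leg 1 (104°, 3053 m): east 3053 sin 104° = 2962.31, north 3053 cos 104° = -738.59
Leg 2 (298°, 4584 m): east 4584 sin 298° = -4047.43, north 4584 cos 298° = 2152.06
Leg 3 (281°, 2139 m): east 2139 sin 281° = -2099.70, north 2139 cos 281° = 408.14
Net north component: 1821.61 m.

1822 m north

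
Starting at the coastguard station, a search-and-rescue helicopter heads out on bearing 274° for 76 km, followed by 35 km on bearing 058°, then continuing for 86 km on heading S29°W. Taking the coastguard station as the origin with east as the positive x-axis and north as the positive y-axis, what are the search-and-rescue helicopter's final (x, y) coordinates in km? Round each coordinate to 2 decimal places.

Leg 1 (274°, 76 km): east 76 sin 274° = -75.81, north 76 cos 274° = 5.30
Leg 2 (058°, 35 km): east 35 sin 58° = 29.68, north 35 cos 58° = 18.55
Leg 3 (S29°W, 86 km): east 86 sin 209° = -41.69, north 86 cos 209° = -75.22
Summing: -87.83 km east, -51.37 km north → (-87.83, -51.37).

(-87.83, -51.37)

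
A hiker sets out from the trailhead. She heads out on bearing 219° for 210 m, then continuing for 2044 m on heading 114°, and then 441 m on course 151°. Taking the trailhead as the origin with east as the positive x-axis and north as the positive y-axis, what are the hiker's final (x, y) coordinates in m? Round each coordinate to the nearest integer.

Leg 1 (219°, 210 m): east 210 sin 219° = -132.16, north 210 cos 219° = -163.20
Leg 2 (114°, 2044 m): east 2044 sin 114° = 1867.29, north 2044 cos 114° = -831.37
Leg 3 (151°, 441 m): east 441 sin 151° = 213.80, north 441 cos 151° = -385.71
Summing: 1948.93 m east, -1380.28 m north → (1949, -1380).

(1949, -1380)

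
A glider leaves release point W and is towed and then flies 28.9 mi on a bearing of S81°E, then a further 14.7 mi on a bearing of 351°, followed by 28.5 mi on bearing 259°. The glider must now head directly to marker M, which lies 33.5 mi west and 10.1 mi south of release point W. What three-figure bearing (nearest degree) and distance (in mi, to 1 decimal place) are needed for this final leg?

Leg 1 (S81°E, 28.9 mi): east 28.9 sin 99° = 28.54, north 28.9 cos 99° = -4.52
Leg 2 (351°, 14.7 mi): east 14.7 sin 351° = -2.30, north 14.7 cos 351° = 14.52
Leg 3 (259°, 28.5 mi): east 28.5 sin 259° = -27.98, north 28.5 cos 259° = -5.44
Current position: (-1.73, 4.56). Target: (-33.5, -10.1). Remaining: Δeast = -31.77, Δnorth = -14.66.
Bearing = atan2(-31.77, -14.66) mod 360° = 245.23°; distance = √((-31.77)² + (-14.66)²) = 34.988 mi.

245°, 35.0 mi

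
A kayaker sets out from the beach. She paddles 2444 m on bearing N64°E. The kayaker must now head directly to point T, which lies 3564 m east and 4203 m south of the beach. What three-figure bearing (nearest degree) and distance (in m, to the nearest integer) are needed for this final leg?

Leg 1 (N64°E, 2444 m): east 2444 sin 64° = 2196.65, north 2444 cos 64° = 1071.38
Current position: (2196.65, 1071.38). Target: (3564, -4203). Remaining: Δeast = 1367.35, Δnorth = -5274.38.
Bearing = atan2(1367.35, -5274.38) mod 360° = 165.47°; distance = √((1367.35)² + (-5274.38)²) = 5448.735 m.

165°, 5449 m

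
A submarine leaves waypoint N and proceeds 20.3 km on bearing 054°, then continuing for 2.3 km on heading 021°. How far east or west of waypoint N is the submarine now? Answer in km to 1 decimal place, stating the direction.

Leg 1 (054°, 20.3 km): east 20.3 sin 54° = 16.42, north 20.3 cos 54° = 11.93
Leg 2 (021°, 2.3 km): east 2.3 sin 21° = 0.82, north 2.3 cos 21° = 2.15
Net east component: 17.25 km.

17.2 km east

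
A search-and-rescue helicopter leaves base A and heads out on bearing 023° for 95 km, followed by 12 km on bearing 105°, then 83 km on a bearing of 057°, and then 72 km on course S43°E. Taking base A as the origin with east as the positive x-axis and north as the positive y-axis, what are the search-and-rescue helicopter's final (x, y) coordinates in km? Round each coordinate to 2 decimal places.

Leg 1 (023°, 95 km): east 95 sin 23° = 37.12, north 95 cos 23° = 87.45
Leg 2 (105°, 12 km): east 12 sin 105° = 11.59, north 12 cos 105° = -3.11
Leg 3 (057°, 83 km): east 83 sin 57° = 69.61, north 83 cos 57° = 45.21
Leg 4 (S43°E, 72 km): east 72 sin 137° = 49.10, north 72 cos 137° = -52.66
Summing: 167.42 km east, 76.89 km north → (167.42, 76.89).

(167.42, 76.89)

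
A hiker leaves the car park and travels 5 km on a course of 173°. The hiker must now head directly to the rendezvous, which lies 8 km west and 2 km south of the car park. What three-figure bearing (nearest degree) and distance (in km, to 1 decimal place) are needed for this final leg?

289°, 9.1 km

Leg 1 (173°, 5 km): east 5 sin 173° = 0.61, north 5 cos 173° = -4.96
Current position: (0.61, -4.96). Target: (-8, -2). Remaining: Δeast = -8.61, Δnorth = 2.96.
Bearing = atan2(-8.61, 2.96) mod 360° = 288.99°; distance = √((-8.61)² + (2.96)²) = 9.105 km.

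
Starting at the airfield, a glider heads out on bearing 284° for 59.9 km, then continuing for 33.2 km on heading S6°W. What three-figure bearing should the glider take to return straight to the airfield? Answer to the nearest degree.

073°

Leg 1 (284°, 59.9 km): east 59.9 sin 284° = -58.12, north 59.9 cos 284° = 14.49
Leg 2 (S6°W, 33.2 km): east 33.2 sin 186° = -3.47, north 33.2 cos 186° = -33.02
Net displacement: -61.59 east, -18.53 north. Direction back to start is (61.59, 18.53): bearing = atan2(61.59, 18.53) mod 360° = 73.26° ≈ 073°.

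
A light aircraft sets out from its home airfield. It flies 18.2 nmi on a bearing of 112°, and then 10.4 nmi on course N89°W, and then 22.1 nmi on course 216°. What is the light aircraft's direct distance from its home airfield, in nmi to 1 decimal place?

25.4 nmi

Leg 1 (112°, 18.2 nmi): east 18.2 sin 112° = 16.87, north 18.2 cos 112° = -6.82
Leg 2 (N89°W, 10.4 nmi): east 10.4 sin 271° = -10.40, north 10.4 cos 271° = 0.18
Leg 3 (216°, 22.1 nmi): east 22.1 sin 216° = -12.99, north 22.1 cos 216° = -17.88
Net: -6.51 east, -24.52 north. Distance = √((-6.51)² + (-24.52)²) = 25.366 nmi.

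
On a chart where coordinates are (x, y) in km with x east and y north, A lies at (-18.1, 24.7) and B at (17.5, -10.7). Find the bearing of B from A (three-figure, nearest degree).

135°

Δeast = 17.5 − -18.1 = 35.60; Δnorth = -10.7 − 24.7 = -35.40.
Bearing = atan2(Δeast, Δnorth) mod 360° = 134.84° ≈ 135°.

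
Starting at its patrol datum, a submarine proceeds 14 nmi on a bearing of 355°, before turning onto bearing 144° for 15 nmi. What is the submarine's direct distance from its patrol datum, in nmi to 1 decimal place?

7.8 nmi

Leg 1 (355°, 14 nmi): east 14 sin 355° = -1.22, north 14 cos 355° = 13.95
Leg 2 (144°, 15 nmi): east 15 sin 144° = 8.82, north 15 cos 144° = -12.14
Net: 7.60 east, 1.81 north. Distance = √((7.60)² + (1.81)²) = 7.810 nmi.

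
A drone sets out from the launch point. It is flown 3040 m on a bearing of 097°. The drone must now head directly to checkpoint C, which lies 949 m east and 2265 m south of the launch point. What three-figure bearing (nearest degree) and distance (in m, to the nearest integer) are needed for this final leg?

228°, 2805 m

Leg 1 (097°, 3040 m): east 3040 sin 97° = 3017.34, north 3040 cos 97° = -370.48
Current position: (3017.34, -370.48). Target: (949, -2265). Remaining: Δeast = -2068.34, Δnorth = -1894.52.
Bearing = atan2(-2068.34, -1894.52) mod 360° = 227.51°; distance = √((-2068.34)² + (-1894.52)²) = 2804.858 m.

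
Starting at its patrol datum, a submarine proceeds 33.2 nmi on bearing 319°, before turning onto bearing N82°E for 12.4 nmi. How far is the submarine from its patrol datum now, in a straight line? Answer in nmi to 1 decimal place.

Leg 1 (319°, 33.2 nmi): east 33.2 sin 319° = -21.78, north 33.2 cos 319° = 25.06
Leg 2 (N82°E, 12.4 nmi): east 12.4 sin 82° = 12.28, north 12.4 cos 82° = 1.73
Net: -9.50 east, 26.78 north. Distance = √((-9.50)² + (26.78)²) = 28.418 nmi.

28.4 nmi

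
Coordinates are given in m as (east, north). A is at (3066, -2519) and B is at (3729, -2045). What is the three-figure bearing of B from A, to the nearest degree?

Δeast = 3729 − 3066 = 663.00; Δnorth = -2045 − -2519 = 474.00.
Bearing = atan2(Δeast, Δnorth) mod 360° = 54.44° ≈ 054°.

054°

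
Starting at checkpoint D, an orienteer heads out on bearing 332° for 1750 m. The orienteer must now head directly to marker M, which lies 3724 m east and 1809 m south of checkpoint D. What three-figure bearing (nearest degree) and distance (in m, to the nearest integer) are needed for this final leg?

126°, 5649 m

Leg 1 (332°, 1750 m): east 1750 sin 332° = -821.58, north 1750 cos 332° = 1545.16
Current position: (-821.58, 1545.16). Target: (3724, -1809). Remaining: Δeast = 4545.58, Δnorth = -3354.16.
Bearing = atan2(4545.58, -3354.16) mod 360° = 126.42°; distance = √((4545.58)² + (-3354.16)²) = 5649.127 m.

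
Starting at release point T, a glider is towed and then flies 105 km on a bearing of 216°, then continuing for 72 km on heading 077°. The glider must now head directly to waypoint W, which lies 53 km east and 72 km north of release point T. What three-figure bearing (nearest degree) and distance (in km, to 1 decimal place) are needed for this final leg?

Leg 1 (216°, 105 km): east 105 sin 216° = -61.72, north 105 cos 216° = -84.95
Leg 2 (077°, 72 km): east 72 sin 77° = 70.15, north 72 cos 77° = 16.20
Current position: (8.44, -68.75). Target: (53, 72). Remaining: Δeast = 44.56, Δnorth = 140.75.
Bearing = atan2(44.56, 140.75) mod 360° = 17.57°; distance = √((44.56)² + (140.75)²) = 147.636 km.

018°, 147.6 km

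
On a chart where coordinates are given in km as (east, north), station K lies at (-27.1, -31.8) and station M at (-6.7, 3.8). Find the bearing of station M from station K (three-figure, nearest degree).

030°

Δeast = -6.7 − -27.1 = 20.40; Δnorth = 3.8 − -31.8 = 35.60.
Bearing = atan2(Δeast, Δnorth) mod 360° = 29.81° ≈ 030°.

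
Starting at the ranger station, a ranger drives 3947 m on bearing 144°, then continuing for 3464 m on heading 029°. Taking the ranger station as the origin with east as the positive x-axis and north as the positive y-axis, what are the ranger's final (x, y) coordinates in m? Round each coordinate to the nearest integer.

(3999, -164)

Leg 1 (144°, 3947 m): east 3947 sin 144° = 2319.99, north 3947 cos 144° = -3193.19
Leg 2 (029°, 3464 m): east 3464 sin 29° = 1679.38, north 3464 cos 29° = 3029.68
Summing: 3999.37 m east, -163.51 m north → (3999, -164).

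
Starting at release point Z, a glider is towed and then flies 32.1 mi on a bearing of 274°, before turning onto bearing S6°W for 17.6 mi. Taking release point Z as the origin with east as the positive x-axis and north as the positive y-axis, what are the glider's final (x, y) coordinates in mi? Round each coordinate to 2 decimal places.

(-33.86, -15.26)

Leg 1 (274°, 32.1 mi): east 32.1 sin 274° = -32.02, north 32.1 cos 274° = 2.24
Leg 2 (S6°W, 17.6 mi): east 17.6 sin 186° = -1.84, north 17.6 cos 186° = -17.50
Summing: -33.86 mi east, -15.26 mi north → (-33.86, -15.26).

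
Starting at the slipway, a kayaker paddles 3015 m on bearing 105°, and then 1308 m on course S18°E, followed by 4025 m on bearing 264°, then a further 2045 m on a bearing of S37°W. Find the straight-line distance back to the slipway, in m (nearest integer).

Leg 1 (105°, 3015 m): east 3015 sin 105° = 2912.27, north 3015 cos 105° = -780.34
Leg 2 (S18°E, 1308 m): east 1308 sin 162° = 404.19, north 1308 cos 162° = -1243.98
Leg 3 (264°, 4025 m): east 4025 sin 264° = -4002.95, north 4025 cos 264° = -420.73
Leg 4 (S37°W, 2045 m): east 2045 sin 217° = -1230.71, north 2045 cos 217° = -1633.21
Net: -1917.20 east, -4078.26 north. Distance = √((-1917.20)² + (-4078.26)²) = 4506.423 m.

4506 m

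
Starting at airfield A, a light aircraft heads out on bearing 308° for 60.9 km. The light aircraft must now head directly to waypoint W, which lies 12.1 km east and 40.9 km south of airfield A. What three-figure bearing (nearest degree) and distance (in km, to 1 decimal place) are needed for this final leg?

Leg 1 (308°, 60.9 km): east 60.9 sin 308° = -47.99, north 60.9 cos 308° = 37.49
Current position: (-47.99, 37.49). Target: (12.1, -40.9). Remaining: Δeast = 60.09, Δnorth = -78.39.
Bearing = atan2(60.09, -78.39) mod 360° = 142.53°; distance = √((60.09)² + (-78.39)²) = 98.774 km.

143°, 98.8 km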